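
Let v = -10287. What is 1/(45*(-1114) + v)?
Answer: -1/60417 ≈ -1.6552e-5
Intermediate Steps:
1/(45*(-1114) + v) = 1/(45*(-1114) - 10287) = 1/(-50130 - 10287) = 1/(-60417) = -1/60417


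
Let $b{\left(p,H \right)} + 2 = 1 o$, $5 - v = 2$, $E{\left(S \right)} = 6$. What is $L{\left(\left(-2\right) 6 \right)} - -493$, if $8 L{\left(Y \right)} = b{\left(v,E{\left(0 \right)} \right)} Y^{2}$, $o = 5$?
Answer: $547$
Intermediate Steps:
$v = 3$ ($v = 5 - 2 = 3$)
$b{\left(p,H \right)} = 3$ ($b{\left(p,H \right)} = -2 + 1 \cdot 5 = -2 + 5 = 3$)
$L{\left(Y \right)} = \frac{3 Y^{2}}{8}$
$L{\left(\left(-2\right) 6 \right)} - -493 = \frac{3 \left(\left(-2\right) 6\right)^{2}}{8} - -493 = \frac{3 \left(-12\right)^{2}}{8} + 493 = \frac{3}{8} \cdot 144 + 493 = 54 + 493 = 547$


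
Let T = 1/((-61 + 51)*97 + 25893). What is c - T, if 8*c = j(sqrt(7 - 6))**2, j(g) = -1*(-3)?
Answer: 224299/199384 ≈ 1.1250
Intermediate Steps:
j(g) = 3
c = 9/8 (c = (1/8)*3**2 = (1/8)*9 = 9/8 ≈ 1.1250)
T = 1/24923 (T = 1/(-10*97 + 25893) = 1/(-970 + 25893) = 1/24923 ≈ 4.0124e-5)
c - T = 9/8 - 1*1/24923 = 9/8 - 1/24923 = 224299/199384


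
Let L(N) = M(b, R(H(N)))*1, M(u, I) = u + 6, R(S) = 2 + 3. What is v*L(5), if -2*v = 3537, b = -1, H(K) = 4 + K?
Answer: -17685/2 ≈ -8842.5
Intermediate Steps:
v = -3537/2 (v = -½*3537 = -3537/2 ≈ -1768.5)
R(S) = 5
M(u, I) = 6 + u
L(N) = 5 (L(N) = (6 - 1)*1 = 5*1 = 5)
v*L(5) = -3537/2*5 = -17685/2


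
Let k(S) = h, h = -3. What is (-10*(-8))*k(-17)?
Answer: -240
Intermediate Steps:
k(S) = -3
(-10*(-8))*k(-17) = -10*(-8)*(-3) = 80*(-3) = -240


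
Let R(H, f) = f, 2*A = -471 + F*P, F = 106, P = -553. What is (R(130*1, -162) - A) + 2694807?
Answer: 5448379/2 ≈ 2.7242e+6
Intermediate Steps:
A = -59089/2 (A = (-471 + 106*(-553))/2 = (-471 - 58618)/2 = (½)*(-59089) = -59089/2 ≈ -29545.)
(R(130*1, -162) - A) + 2694807 = (-162 - 1*(-59089/2)) + 2694807 = (-162 + 59089/2) + 2694807 = 58765/2 + 2694807 = 5448379/2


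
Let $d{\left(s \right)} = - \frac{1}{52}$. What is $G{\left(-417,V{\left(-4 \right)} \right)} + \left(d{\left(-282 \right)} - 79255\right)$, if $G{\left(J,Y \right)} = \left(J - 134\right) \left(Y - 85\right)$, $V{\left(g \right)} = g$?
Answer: $- \frac{1571233}{52} \approx -30216.0$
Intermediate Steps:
$G{\left(J,Y \right)} = \left(-134 + J\right) \left(-85 + Y\right)$
$d{\left(s \right)} = - \frac{1}{52}$ ($d{\left(s \right)} = \left(-1\right) \frac{1}{52} = - \frac{1}{52}$)
$G{\left(-417,V{\left(-4 \right)} \right)} + \left(d{\left(-282 \right)} - 79255\right) = \left(11390 - -536 - -35445 - -1668\right) - \frac{4121261}{52} = \left(11390 + 536 + 35445 + 1668\right) - \frac{4121261}{52} = 49039 - \frac{4121261}{52} = - \frac{1571233}{52}$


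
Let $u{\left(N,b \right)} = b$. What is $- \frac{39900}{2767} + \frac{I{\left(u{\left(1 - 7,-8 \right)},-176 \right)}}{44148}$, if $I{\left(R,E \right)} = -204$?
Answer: $- \frac{146839139}{10179793} \approx -14.425$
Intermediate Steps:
$- \frac{39900}{2767} + \frac{I{\left(u{\left(1 - 7,-8 \right)},-176 \right)}}{44148} = - \frac{39900}{2767} - \frac{204}{44148} = \left(-39900\right) \frac{1}{2767} - \frac{17}{3679} = - \frac{39900}{2767} - \frac{17}{3679} = - \frac{146839139}{10179793}$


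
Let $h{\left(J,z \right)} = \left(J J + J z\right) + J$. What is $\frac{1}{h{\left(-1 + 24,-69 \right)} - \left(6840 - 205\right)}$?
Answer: $- \frac{1}{7670} \approx -0.00013038$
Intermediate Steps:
$h{\left(J,z \right)} = J + J^{2} + J z$ ($h{\left(J,z \right)} = \left(J^{2} + J z\right) + J = J + J^{2} + J z$)
$\frac{1}{h{\left(-1 + 24,-69 \right)} - \left(6840 - 205\right)} = \frac{1}{\left(-1 + 24\right) \left(1 + \left(-1 + 24\right) - 69\right) - \left(6840 - 205\right)} = \frac{1}{23 \left(1 + 23 - 69\right) - 6635} = \frac{1}{23 \left(-45\right) - 6635} = \frac{1}{-1035 - 6635} = \frac{1}{-7670} = - \frac{1}{7670}$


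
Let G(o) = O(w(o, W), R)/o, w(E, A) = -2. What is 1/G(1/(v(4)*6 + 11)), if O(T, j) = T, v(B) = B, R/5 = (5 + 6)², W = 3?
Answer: -1/70 ≈ -0.014286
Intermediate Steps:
R = 605 (R = 5*(5 + 6)² = 5*11² = 5*121 = 605)
G(o) = -2/o
1/G(1/(v(4)*6 + 11)) = 1/(-2/(1/(4*6 + 11))) = 1/(-2/(1/(24 + 11))) = 1/(-2/(1/35)) = 1/(-2/1/35) = 1/(-2*35) = 1/(-70) = -1/70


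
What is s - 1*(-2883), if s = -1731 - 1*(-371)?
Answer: 1523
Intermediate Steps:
s = -1360 (s = -1731 + 371 = -1360)
s - 1*(-2883) = -1360 - 1*(-2883) = -1360 + 2883 = 1523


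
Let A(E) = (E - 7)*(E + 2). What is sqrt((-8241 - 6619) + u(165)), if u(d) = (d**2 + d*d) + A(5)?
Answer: 2*sqrt(9894) ≈ 198.94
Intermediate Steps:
A(E) = (-7 + E)*(2 + E)
u(d) = -14 + 2*d**2 (u(d) = (d**2 + d*d) + (-14 + 5**2 - 5*5) = (d**2 + d**2) + (-14 + 25 - 25) = 2*d**2 - 14 = -14 + 2*d**2)
sqrt((-8241 - 6619) + u(165)) = sqrt((-8241 - 6619) + (-14 + 2*165**2)) = sqrt(-14860 + (-14 + 2*27225)) = sqrt(-14860 + (-14 + 54450)) = sqrt(-14860 + 54436) = sqrt(39576) = 2*sqrt(9894)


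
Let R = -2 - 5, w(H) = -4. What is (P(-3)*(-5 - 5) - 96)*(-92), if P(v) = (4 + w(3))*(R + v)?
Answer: 8832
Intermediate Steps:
R = -7
P(v) = 0 (P(v) = (4 - 4)*(-7 + v) = 0*(-7 + v) = 0)
(P(-3)*(-5 - 5) - 96)*(-92) = (0*(-5 - 5) - 96)*(-92) = (0*(-10) - 96)*(-92) = (0 - 96)*(-92) = -96*(-92) = 8832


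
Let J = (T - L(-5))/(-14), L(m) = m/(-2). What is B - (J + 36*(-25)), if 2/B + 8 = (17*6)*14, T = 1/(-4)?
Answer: 17888123/19880 ≈ 899.80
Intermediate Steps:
L(m) = -m/2 (L(m) = m*(-1/2) = -m/2)
T = -1/4 ≈ -0.25000
J = 11/56 (J = (-1/4 - (-1)*(-5)/2)/(-14) = (-1/4 - 1*5/2)*(-1/14) = (-1/4 - 5/2)*(-1/14) = -11/4*(-1/14) = 11/56 ≈ 0.19643)
B = 1/710 (B = 2/(-8 + (17*6)*14) = 2/(-8 + 102*14) = 2/(-8 + 1428) = 2/1420 = 2*(1/1420) = 1/710 ≈ 0.0014085)
B - (J + 36*(-25)) = 1/710 - (11/56 + 36*(-25)) = 1/710 - (11/56 - 900) = 1/710 - 1*(-50389/56) = 1/710 + 50389/56 = 17888123/19880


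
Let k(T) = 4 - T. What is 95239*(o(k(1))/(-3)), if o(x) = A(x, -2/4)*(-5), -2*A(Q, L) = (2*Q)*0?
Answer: 0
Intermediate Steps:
A(Q, L) = 0 (A(Q, L) = -2*Q*0/2 = -1/2*0 = 0)
o(x) = 0 (o(x) = 0*(-5) = 0)
95239*(o(k(1))/(-3)) = 95239*(0/(-3)) = 95239*(0*(-1/3)) = 95239*0 = 0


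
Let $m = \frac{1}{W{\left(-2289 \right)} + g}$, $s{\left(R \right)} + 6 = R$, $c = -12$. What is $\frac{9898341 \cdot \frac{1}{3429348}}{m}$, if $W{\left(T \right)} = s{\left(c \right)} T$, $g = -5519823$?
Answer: $- \frac{18076419622587}{1143116} \approx -1.5813 \cdot 10^{7}$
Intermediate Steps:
$s{\left(R \right)} = -6 + R$
$W{\left(T \right)} = - 18 T$ ($W{\left(T \right)} = \left(-6 - 12\right) T = - 18 T$)
$m = - \frac{1}{5478621}$ ($m = \frac{1}{\left(-18\right) \left(-2289\right) - 5519823} = \frac{1}{41202 - 5519823} = \frac{1}{-5478621} = - \frac{1}{5478621} \approx -1.8253 \cdot 10^{-7}$)
$\frac{9898341 \cdot \frac{1}{3429348}}{m} = \frac{9898341 \cdot \frac{1}{3429348}}{- \frac{1}{5478621}} = 9898341 \cdot \frac{1}{3429348} \left(-5478621\right) = \frac{3299447}{1143116} \left(-5478621\right) = - \frac{18076419622587}{1143116}$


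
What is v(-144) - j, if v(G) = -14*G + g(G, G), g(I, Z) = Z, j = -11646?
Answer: 13518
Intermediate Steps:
v(G) = -13*G (v(G) = -14*G + G = -13*G)
v(-144) - j = -13*(-144) - 1*(-11646) = 1872 + 11646 = 13518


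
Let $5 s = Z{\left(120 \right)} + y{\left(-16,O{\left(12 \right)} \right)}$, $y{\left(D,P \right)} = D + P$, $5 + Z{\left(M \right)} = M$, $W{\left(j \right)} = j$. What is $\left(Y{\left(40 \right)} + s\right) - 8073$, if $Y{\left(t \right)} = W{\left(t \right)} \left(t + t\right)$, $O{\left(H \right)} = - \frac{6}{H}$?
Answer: $- \frac{48533}{10} \approx -4853.3$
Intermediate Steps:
$Z{\left(M \right)} = -5 + M$
$Y{\left(t \right)} = 2 t^{2}$ ($Y{\left(t \right)} = t \left(t + t\right) = t 2 t = 2 t^{2}$)
$s = \frac{197}{10}$ ($s = \frac{\left(-5 + 120\right) - \left(16 + \frac{6}{12}\right)}{5} = \frac{115 - \frac{33}{2}}{5} = \frac{1}{5} \cdot \frac{197}{2} = \frac{197}{10} \approx 19.7$)
$\left(Y{\left(40 \right)} + s\right) - 8073 = \left(2 \cdot 40^{2} + \frac{197}{10}\right) - 8073 = \left(2 \cdot 1600 + \frac{197}{10}\right) - 8073 = \left(3200 + \frac{197}{10}\right) - 8073 = \frac{32197}{10} - 8073 = - \frac{48533}{10}$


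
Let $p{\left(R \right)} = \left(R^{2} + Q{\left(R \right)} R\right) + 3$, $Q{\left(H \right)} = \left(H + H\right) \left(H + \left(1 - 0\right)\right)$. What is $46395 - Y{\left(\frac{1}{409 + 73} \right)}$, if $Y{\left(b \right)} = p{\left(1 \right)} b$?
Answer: $\frac{11181191}{241} \approx 46395.0$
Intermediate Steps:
$Q{\left(H \right)} = 2 H \left(1 + H\right)$ ($Q{\left(H \right)} = 2 H \left(H + \left(1 + 0\right)\right) = 2 H \left(H + 1\right) = 2 H \left(1 + H\right)$)
$p{\left(R \right)} = 3 + R^{2} + 2 R^{2} \left(1 + R\right)$ ($p{\left(R \right)} = \left(R^{2} + 2 R \left(1 + R\right) R\right) + 3 = \left(R^{2} + 2 R^{2} \left(1 + R\right)\right) + 3 = 3 + R^{2} + 2 R^{2} \left(1 + R\right)$)
$Y{\left(b \right)} = 8 b$ ($Y{\left(b \right)} = \left(3 + 2 \cdot 1^{3} + 3 \cdot 1^{2}\right) b = \left(3 + 2 \cdot 1 + 3 \cdot 1\right) b = \left(3 + 2 + 3\right) b = 8 b$)
$46395 - Y{\left(\frac{1}{409 + 73} \right)} = 46395 - \frac{8}{409 + 73} = 46395 - \frac{8}{482} = 46395 - 8 \cdot \frac{1}{482} = 46395 - \frac{4}{241} = \frac{11181191}{241}$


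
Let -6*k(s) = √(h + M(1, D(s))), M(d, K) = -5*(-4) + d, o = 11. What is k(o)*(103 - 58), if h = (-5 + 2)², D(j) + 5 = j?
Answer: -15*√30/2 ≈ -41.079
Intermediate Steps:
D(j) = -5 + j
h = 9 (h = (-3)² = 9)
M(d, K) = 20 + d
k(s) = -√30/6 (k(s) = -√(9 + (20 + 1))/6 = -√(9 + 21)/6 = -√30/6)
k(o)*(103 - 58) = (-√30/6)*(103 - 58) = -√30/6*45 = -15*√30/2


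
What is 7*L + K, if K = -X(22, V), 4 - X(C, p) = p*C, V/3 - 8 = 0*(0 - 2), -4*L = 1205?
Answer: -6339/4 ≈ -1584.8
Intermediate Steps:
L = -1205/4 (L = -¼*1205 = -1205/4 ≈ -301.25)
V = 24 (V = 24 + 3*(0*(0 - 2)) = 24 + 3*(0*(-2)) = 24 + 3*0 = 24 + 0 = 24)
X(C, p) = 4 - C*p (X(C, p) = 4 - p*C = 4 - C*p)
K = 524 (K = -(4 - 1*22*24) = -(4 - 528) = -1*(-524) = 524)
7*L + K = 7*(-1205/4) + 524 = -8435/4 + 524 = -6339/4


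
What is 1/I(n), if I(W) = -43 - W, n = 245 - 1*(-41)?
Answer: -1/329 ≈ -0.0030395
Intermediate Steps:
n = 286 (n = 245 + 41 = 286)
1/I(n) = 1/(-43 - 1*286) = 1/(-43 - 286) = 1/(-329) = -1/329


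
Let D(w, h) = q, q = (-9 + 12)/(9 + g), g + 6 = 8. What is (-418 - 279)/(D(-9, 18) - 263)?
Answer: 451/170 ≈ 2.6529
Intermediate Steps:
g = 2 (g = -6 + 8 = 2)
q = 3/11 (q = (-9 + 12)/(9 + 2) = 3/11 ≈ 0.27273)
D(w, h) = 3/11
(-418 - 279)/(D(-9, 18) - 263) = (-418 - 279)/(3/11 - 263) = -697/(-2890/11) = -697*(-11/2890) = 451/170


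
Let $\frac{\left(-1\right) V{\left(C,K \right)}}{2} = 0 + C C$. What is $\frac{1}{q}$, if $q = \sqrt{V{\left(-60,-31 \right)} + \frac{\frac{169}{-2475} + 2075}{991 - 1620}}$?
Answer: $- \frac{15 i \sqrt{1212329391251}}{1401739432} \approx - 0.011782 i$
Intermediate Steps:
$V{\left(C,K \right)} = - 2 C^{2}$ ($V{\left(C,K \right)} = - 2 \left(0 + C C\right) = - 2 \left(0 + C^{2}\right) = - 2 C^{2}$)
$q = \frac{8 i \sqrt{1212329391251}}{103785}$ ($q = \sqrt{- 2 \left(-60\right)^{2} + \frac{\frac{169}{-2475} + 2075}{991 - 1620}} = \sqrt{\left(-2\right) 3600 + \frac{169 \left(- \frac{1}{2475}\right) + 2075}{-629}} = \sqrt{-7200 + \left(- \frac{169}{2475} + 2075\right) \left(- \frac{1}{629}\right)} = \sqrt{-7200 + \frac{5135456}{2475} \left(- \frac{1}{629}\right)} = \sqrt{-7200 - \frac{5135456}{1556775}} = \sqrt{- \frac{11213915456}{1556775}} = \frac{8 i \sqrt{1212329391251}}{103785} \approx 84.872 i$)
$\frac{1}{q} = \frac{1}{\frac{8}{103785} i \sqrt{1212329391251}} = - \frac{15 i \sqrt{1212329391251}}{1401739432}$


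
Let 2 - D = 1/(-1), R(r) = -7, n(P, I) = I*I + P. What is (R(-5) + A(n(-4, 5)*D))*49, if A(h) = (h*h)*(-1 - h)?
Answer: -12447127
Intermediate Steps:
n(P, I) = P + I**2 (n(P, I) = I**2 + P = P + I**2)
D = 3 (D = 2 - 1/(-1) = 2 - (-1) = 2 - 1*(-1) = 2 + 1 = 3)
A(h) = h**2*(-1 - h)
(R(-5) + A(n(-4, 5)*D))*49 = (-7 + ((-4 + 5**2)*3)**2*(-1 - (-4 + 5**2)*3))*49 = (-7 + ((-4 + 25)*3)**2*(-1 - (-4 + 25)*3))*49 = (-7 + (21*3)**2*(-1 - 21*3))*49 = (-7 + 63**2*(-1 - 1*63))*49 = (-7 + 3969*(-1 - 63))*49 = (-7 + 3969*(-64))*49 = (-7 - 254016)*49 = -254023*49 = -12447127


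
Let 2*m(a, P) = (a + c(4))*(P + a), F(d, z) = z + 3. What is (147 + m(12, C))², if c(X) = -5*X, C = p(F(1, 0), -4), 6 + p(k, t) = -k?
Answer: 18225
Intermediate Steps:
F(d, z) = 3 + z
p(k, t) = -6 - k
C = -9 (C = -6 - (3 + 0) = -6 - 1*3 = -6 - 3 = -9)
m(a, P) = (-20 + a)*(P + a)/2 (m(a, P) = ((a - 5*4)*(P + a))/2 = ((a - 20)*(P + a))/2 = ((-20 + a)*(P + a))/2 = (-20 + a)*(P + a)/2)
(147 + m(12, C))² = (147 + ((½)*12² - 10*(-9) - 10*12 + (½)*(-9)*12))² = (147 + ((½)*144 + 90 - 120 - 54))² = (147 + (72 + 90 - 120 - 54))² = (147 - 12)² = 135² = 18225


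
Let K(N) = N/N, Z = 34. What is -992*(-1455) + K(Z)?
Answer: 1443361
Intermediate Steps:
K(N) = 1
-992*(-1455) + K(Z) = -992*(-1455) + 1 = 1443360 + 1 = 1443361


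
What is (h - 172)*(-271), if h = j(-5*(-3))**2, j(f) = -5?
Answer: 39837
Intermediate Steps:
h = 25 (h = (-5)**2 = 25)
(h - 172)*(-271) = (25 - 172)*(-271) = -147*(-271) = 39837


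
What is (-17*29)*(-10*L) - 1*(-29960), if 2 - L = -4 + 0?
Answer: 59540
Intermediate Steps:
L = 6 (L = 2 - (-4 + 0) = 2 - 1*(-4) = 2 + 4 = 6)
(-17*29)*(-10*L) - 1*(-29960) = (-17*29)*(-10*6) - 1*(-29960) = -493*(-60) + 29960 = 29580 + 29960 = 59540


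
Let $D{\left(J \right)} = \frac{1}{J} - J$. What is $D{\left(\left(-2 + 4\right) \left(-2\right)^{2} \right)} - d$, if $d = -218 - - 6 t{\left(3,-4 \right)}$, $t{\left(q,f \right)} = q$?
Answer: $\frac{1537}{8} \approx 192.13$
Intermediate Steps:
$d = -200$ ($d = -218 - \left(-6\right) 3 = -218 - -18 = -218 + 18 = -200$)
$D{\left(\left(-2 + 4\right) \left(-2\right)^{2} \right)} - d = \left(\frac{1}{\left(-2 + 4\right) \left(-2\right)^{2}} - \left(-2 + 4\right) \left(-2\right)^{2}\right) - -200 = \left(\frac{1}{2 \cdot 4} - 2 \cdot 4\right) + 200 = \left(\frac{1}{8} - 8\right) + 200 = - \frac{63}{8} + 200 = \frac{1537}{8}$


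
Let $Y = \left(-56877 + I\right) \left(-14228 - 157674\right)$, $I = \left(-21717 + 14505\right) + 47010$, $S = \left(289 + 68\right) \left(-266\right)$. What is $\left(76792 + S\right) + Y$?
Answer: $2935896088$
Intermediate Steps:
$S = -94962$ ($S = 357 \left(-266\right) = -94962$)
$I = 39798$ ($I = -7212 + 47010 = 39798$)
$Y = 2935914258$ ($Y = \left(-56877 + 39798\right) \left(-14228 - 157674\right) = \left(-17079\right) \left(-171902\right) = 2935914258$)
$\left(76792 + S\right) + Y = \left(76792 - 94962\right) + 2935914258 = -18170 + 2935914258 = 2935896088$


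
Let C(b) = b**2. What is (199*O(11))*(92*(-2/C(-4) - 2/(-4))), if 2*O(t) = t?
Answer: 151041/4 ≈ 37760.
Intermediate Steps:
O(t) = t/2
(199*O(11))*(92*(-2/C(-4) - 2/(-4))) = (199*((1/2)*11))*(92*(-2/((-4)**2) - 2/(-4))) = (199*(11/2))*(92*(-2/16 - 2*(-1/4))) = 2189*(92*(-2*1/16 + 1/2))/2 = 2189*(92*(-1/8 + 1/2))/2 = 2189*(92*(3/8))/2 = (2189/2)*(69/2) = 151041/4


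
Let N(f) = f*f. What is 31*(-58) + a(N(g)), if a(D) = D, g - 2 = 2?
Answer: -1782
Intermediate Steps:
g = 4 (g = 2 + 2 = 4)
N(f) = f²
31*(-58) + a(N(g)) = 31*(-58) + 4² = -1798 + 16 = -1782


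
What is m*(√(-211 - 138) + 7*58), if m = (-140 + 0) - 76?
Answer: -87696 - 216*I*√349 ≈ -87696.0 - 4035.2*I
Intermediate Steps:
m = -216 (m = -140 - 76 = -216)
m*(√(-211 - 138) + 7*58) = -216*(√(-211 - 138) + 7*58) = -216*(√(-349) + 406) = -216*(I*√349 + 406) = -216*(406 + I*√349) = -87696 - 216*I*√349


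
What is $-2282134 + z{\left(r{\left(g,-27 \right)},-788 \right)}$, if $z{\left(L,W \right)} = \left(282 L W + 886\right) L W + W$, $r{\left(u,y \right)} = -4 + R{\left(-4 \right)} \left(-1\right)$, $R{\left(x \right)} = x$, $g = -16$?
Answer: $-2282922$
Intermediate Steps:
$r{\left(u,y \right)} = 0$ ($r{\left(u,y \right)} = -4 - -4 = -4 + 4 = 0$)
$z{\left(L,W \right)} = W + L W \left(886 + 282 L W\right)$ ($z{\left(L,W \right)} = \left(282 L W + 886\right) L W + W = \left(886 + 282 L W\right) L W + W = L \left(886 + 282 L W\right) W + W = L W \left(886 + 282 L W\right) + W = W + L W \left(886 + 282 L W\right)$)
$-2282134 + z{\left(r{\left(g,-27 \right)},-788 \right)} = -2282134 - 788 \left(1 + 886 \cdot 0 + 282 \left(-788\right) 0^{2}\right) = -2282134 - 788 \left(1 + 0 + 282 \left(-788\right) 0\right) = -2282134 - 788 \left(1 + 0 + 0\right) = -2282134 - 788 = -2282922$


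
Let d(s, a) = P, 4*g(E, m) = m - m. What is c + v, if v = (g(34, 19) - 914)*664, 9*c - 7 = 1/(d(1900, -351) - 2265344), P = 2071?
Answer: -4120708710854/6789819 ≈ -6.0690e+5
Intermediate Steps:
g(E, m) = 0 (g(E, m) = (m - m)/4 = (1/4)*0 = 0)
d(s, a) = 2071
c = 5280970/6789819 (c = 7/9 + 1/(9*(2071 - 2265344)) = 7/9 + (1/9)/(-2263273) = 7/9 + (1/9)*(-1/2263273) = 7/9 - 1/20369457 = 5280970/6789819 ≈ 0.77778)
v = -606896 (v = (0 - 914)*664 = -914*664 = -606896)
c + v = 5280970/6789819 - 606896 = -4120708710854/6789819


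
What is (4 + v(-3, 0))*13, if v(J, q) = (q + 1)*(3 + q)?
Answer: 91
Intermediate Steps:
v(J, q) = (1 + q)*(3 + q)
(4 + v(-3, 0))*13 = (4 + (3 + 0² + 4*0))*13 = (4 + (3 + 0 + 0))*13 = (4 + 3)*13 = 7*13 = 91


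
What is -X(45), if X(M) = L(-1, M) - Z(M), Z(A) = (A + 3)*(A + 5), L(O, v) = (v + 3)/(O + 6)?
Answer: 11952/5 ≈ 2390.4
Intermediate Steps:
L(O, v) = (3 + v)/(6 + O)
Z(A) = (3 + A)*(5 + A)
X(M) = -72/5 - M² - 39*M/5 (X(M) = (3 + M)/(6 - 1) - (15 + M² + 8*M) = (3 + M)/5 + (-15 - M² - 8*M) = (⅗ + M/5) + (-15 - M² - 8*M) = -72/5 - M² - 39*M/5)
-X(45) = -(-72/5 - 1*45² - 39/5*45) = -(-72/5 - 1*2025 - 351) = -(-72/5 - 2025 - 351) = -1*(-11952/5) = 11952/5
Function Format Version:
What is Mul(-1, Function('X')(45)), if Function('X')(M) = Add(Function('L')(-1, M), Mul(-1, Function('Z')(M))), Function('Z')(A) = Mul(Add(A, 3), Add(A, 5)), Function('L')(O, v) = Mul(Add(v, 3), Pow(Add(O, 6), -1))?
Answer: Rational(11952, 5) ≈ 2390.4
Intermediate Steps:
Function('L')(O, v) = Mul(Pow(Add(6, O), -1), Add(3, v)) (Function('L')(O, v) = Mul(Add(3, v), Pow(Add(6, O), -1)) = Mul(Pow(Add(6, O), -1), Add(3, v)))
Function('Z')(A) = Mul(Add(3, A), Add(5, A))
Function('X')(M) = Add(Rational(-72, 5), Mul(-1, Pow(M, 2)), Mul(Rational(-39, 5), M)) (Function('X')(M) = Add(Mul(Pow(Add(6, -1), -1), Add(3, M)), Mul(-1, Add(15, Pow(M, 2), Mul(8, M)))) = Add(Mul(Pow(5, -1), Add(3, M)), Add(-15, Mul(-1, Pow(M, 2)), Mul(-8, M))) = Add(Mul(Rational(1, 5), Add(3, M)), Add(-15, Mul(-1, Pow(M, 2)), Mul(-8, M))) = Add(Add(Rational(3, 5), Mul(Rational(1, 5), M)), Add(-15, Mul(-1, Pow(M, 2)), Mul(-8, M))) = Add(Rational(-72, 5), Mul(-1, Pow(M, 2)), Mul(Rational(-39, 5), M)))
Mul(-1, Function('X')(45)) = Mul(-1, Add(Rational(-72, 5), Mul(-1, Pow(45, 2)), Mul(Rational(-39, 5), 45))) = Mul(-1, Add(Rational(-72, 5), Mul(-1, 2025), -351)) = Mul(-1, Add(Rational(-72, 5), -2025, -351)) = Mul(-1, Rational(-11952, 5)) = Rational(11952, 5)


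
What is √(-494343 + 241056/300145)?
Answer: 9*I*√549800196084055/300145 ≈ 703.09*I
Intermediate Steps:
√(-494343 + 241056/300145) = √(-148374338679/300145) = 9*I*√549800196084055/300145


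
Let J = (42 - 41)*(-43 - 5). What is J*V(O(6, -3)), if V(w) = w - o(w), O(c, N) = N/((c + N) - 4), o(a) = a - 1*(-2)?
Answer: 96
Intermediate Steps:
o(a) = 2 + a (o(a) = a + 2 = 2 + a)
O(c, N) = N/(-4 + N + c) (O(c, N) = N/((N + c) - 4) = N/(-4 + N + c))
V(w) = -2 (V(w) = w - (2 + w) = w + (-2 - w) = -2)
J = -48 (J = 1*(-48) = -48)
J*V(O(6, -3)) = -48*(-2) = 96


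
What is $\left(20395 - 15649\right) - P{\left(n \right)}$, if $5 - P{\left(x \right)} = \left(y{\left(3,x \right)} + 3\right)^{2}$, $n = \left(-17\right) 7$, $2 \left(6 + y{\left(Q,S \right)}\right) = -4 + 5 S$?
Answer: $\frac{384989}{4} \approx 96247.0$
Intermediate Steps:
$y{\left(Q,S \right)} = -8 + \frac{5 S}{2}$ ($y{\left(Q,S \right)} = -6 + \frac{-4 + 5 S}{2} = -6 + \left(-2 + \frac{5 S}{2}\right) = -8 + \frac{5 S}{2}$)
$n = -119$
$P{\left(x \right)} = 5 - \left(-5 + \frac{5 x}{2}\right)^{2}$ ($P{\left(x \right)} = 5 - \left(\left(-8 + \frac{5 x}{2}\right) + 3\right)^{2} = 5 - \left(-5 + \frac{5 x}{2}\right)^{2}$)
$\left(20395 - 15649\right) - P{\left(n \right)} = \left(20395 - 15649\right) - \left(5 - \frac{25 \left(-2 - 119\right)^{2}}{4}\right) = 4746 - \left(5 - \frac{25 \left(-121\right)^{2}}{4}\right) = 4746 - \left(5 - \frac{366025}{4}\right) = 4746 - - \frac{366005}{4} = 4746 + \frac{366005}{4} = \frac{384989}{4}$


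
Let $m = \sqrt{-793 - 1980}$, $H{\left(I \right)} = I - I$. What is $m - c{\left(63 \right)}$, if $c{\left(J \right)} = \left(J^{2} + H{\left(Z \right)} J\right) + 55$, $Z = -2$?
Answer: $-4024 + i \sqrt{2773} \approx -4024.0 + 52.659 i$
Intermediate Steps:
$H{\left(I \right)} = 0$
$c{\left(J \right)} = 55 + J^{2}$ ($c{\left(J \right)} = \left(J^{2} + 0 J\right) + 55 = \left(J^{2} + 0\right) + 55 = J^{2} + 55 = 55 + J^{2}$)
$m = i \sqrt{2773}$ ($m = \sqrt{-2773} = i \sqrt{2773} \approx 52.659 i$)
$m - c{\left(63 \right)} = i \sqrt{2773} - \left(55 + 63^{2}\right) = i \sqrt{2773} - \left(55 + 3969\right) = i \sqrt{2773} - 4024 = -4024 + i \sqrt{2773}$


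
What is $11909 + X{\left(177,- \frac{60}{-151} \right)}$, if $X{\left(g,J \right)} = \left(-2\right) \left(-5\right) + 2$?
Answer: $11921$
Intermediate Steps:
$X{\left(g,J \right)} = 12$ ($X{\left(g,J \right)} = 10 + 2 = 12$)
$11909 + X{\left(177,- \frac{60}{-151} \right)} = 11909 + 12 = 11921$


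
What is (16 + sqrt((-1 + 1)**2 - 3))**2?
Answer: (16 + I*sqrt(3))**2 ≈ 253.0 + 55.426*I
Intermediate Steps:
(16 + sqrt((-1 + 1)**2 - 3))**2 = (16 + sqrt(0**2 - 3))**2 = (16 + sqrt(0 - 3))**2 = (16 + sqrt(-3))**2 = (16 + I*sqrt(3))**2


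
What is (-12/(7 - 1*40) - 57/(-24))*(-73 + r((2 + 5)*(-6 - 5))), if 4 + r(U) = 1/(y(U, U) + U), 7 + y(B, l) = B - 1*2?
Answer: -378129/1793 ≈ -210.89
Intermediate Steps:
y(B, l) = -9 + B (y(B, l) = -7 + (B - 1*2) = -7 + (B - 2) = -7 + (-2 + B) = -9 + B)
r(U) = -4 + 1/(-9 + 2*U) (r(U) = -4 + 1/((-9 + U) + U) = -4 + 1/(-9 + 2*U))
(-12/(7 - 1*40) - 57/(-24))*(-73 + r((2 + 5)*(-6 - 5))) = (-12/(7 - 1*40) - 57/(-24))*(-73 + (37 - 8*(2 + 5)*(-6 - 5))/(-9 + 2*((2 + 5)*(-6 - 5)))) = (-12/(7 - 40) - 57*(-1/24))*(-73 + (37 - 56*(-11))/(-9 + 2*(7*(-11)))) = (-12/(-33) + 19/8)*(-73 + (37 - 8*(-77))/(-9 + 2*(-77))) = (-12*(-1/33) + 19/8)*(-73 + (37 + 616)/(-9 - 154)) = (4/11 + 19/8)*(-73 + 653/(-163)) = 241*(-73 - 1/163*653)/88 = 241*(-73 - 653/163)/88 = (241/88)*(-12552/163) = -378129/1793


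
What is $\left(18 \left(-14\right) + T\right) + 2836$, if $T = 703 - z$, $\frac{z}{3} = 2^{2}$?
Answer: $3275$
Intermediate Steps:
$z = 12$ ($z = 3 \cdot 2^{2} = 3 \cdot 4 = 12$)
$T = 691$ ($T = 703 - 12 = 691$)
$\left(18 \left(-14\right) + T\right) + 2836 = \left(18 \left(-14\right) + 691\right) + 2836 = \left(-252 + 691\right) + 2836 = 439 + 2836 = 3275$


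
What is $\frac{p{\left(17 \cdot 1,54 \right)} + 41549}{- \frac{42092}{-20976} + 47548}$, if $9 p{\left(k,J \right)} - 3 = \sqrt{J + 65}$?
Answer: $\frac{217884704}{249352235} + \frac{1748 \sqrt{119}}{748056705} \approx 0.87383$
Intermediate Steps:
$p{\left(k,J \right)} = \frac{1}{3} + \frac{\sqrt{65 + J}}{9}$ ($p{\left(k,J \right)} = \frac{1}{3} + \frac{\sqrt{J + 65}}{9} = \frac{1}{3} + \frac{\sqrt{65 + J}}{9}$)
$\frac{p{\left(17 \cdot 1,54 \right)} + 41549}{- \frac{42092}{-20976} + 47548} = \frac{\left(\frac{1}{3} + \frac{\sqrt{65 + 54}}{9}\right) + 41549}{- \frac{42092}{-20976} + 47548} = \frac{\left(\frac{1}{3} + \frac{\sqrt{119}}{9}\right) + 41549}{\left(-42092\right) \left(- \frac{1}{20976}\right) + 47548} = \frac{\frac{124648}{3} + \frac{\sqrt{119}}{9}}{\frac{10523}{5244} + 47548} = \frac{\frac{124648}{3} + \frac{\sqrt{119}}{9}}{\frac{249352235}{5244}} = \left(\frac{124648}{3} + \frac{\sqrt{119}}{9}\right) \frac{5244}{249352235} = \frac{217884704}{249352235} + \frac{1748 \sqrt{119}}{748056705}$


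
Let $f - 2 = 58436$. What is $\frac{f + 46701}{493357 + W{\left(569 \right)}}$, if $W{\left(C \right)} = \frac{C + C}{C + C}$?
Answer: $\frac{105139}{493358} \approx 0.21311$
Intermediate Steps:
$f = 58438$ ($f = 2 + 58436 = 58438$)
$W{\left(C \right)} = 1$ ($W{\left(C \right)} = \frac{2 C}{2 C} = 2 C \frac{1}{2 C} = 1$)
$\frac{f + 46701}{493357 + W{\left(569 \right)}} = \frac{58438 + 46701}{493357 + 1} = \frac{105139}{493358}$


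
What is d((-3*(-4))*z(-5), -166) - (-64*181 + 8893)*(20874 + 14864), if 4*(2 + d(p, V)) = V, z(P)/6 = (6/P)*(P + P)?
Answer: 192341829/2 ≈ 9.6171e+7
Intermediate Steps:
z(P) = 72 (z(P) = 6*((6/P)*(P + P)) = 6*((6/P)*(2*P)) = 6*12 = 72)
d(p, V) = -2 + V/4
d((-3*(-4))*z(-5), -166) - (-64*181 + 8893)*(20874 + 14864) = (-2 + (1/4)*(-166)) - (-64*181 + 8893)*(20874 + 14864) = (-2 - 83/2) - (-11584 + 8893)*35738 = -87/2 - (-2691)*35738 = -87/2 - 1*(-96170958) = -87/2 + 96170958 = 192341829/2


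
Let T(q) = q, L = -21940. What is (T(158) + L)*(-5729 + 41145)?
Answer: -771431312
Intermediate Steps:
(T(158) + L)*(-5729 + 41145) = (158 - 21940)*(-5729 + 41145) = -21782*35416 = -771431312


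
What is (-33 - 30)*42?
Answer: -2646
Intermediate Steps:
(-33 - 30)*42 = -63*42 = -2646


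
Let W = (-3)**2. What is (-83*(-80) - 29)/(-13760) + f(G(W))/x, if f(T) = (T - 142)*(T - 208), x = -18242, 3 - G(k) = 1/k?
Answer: -20785214371/10165901760 ≈ -2.0446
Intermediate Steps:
W = 9
G(k) = 3 - 1/k
f(T) = (-208 + T)*(-142 + T) (f(T) = (-142 + T)*(-208 + T) = (-208 + T)*(-142 + T))
(-83*(-80) - 29)/(-13760) + f(G(W))/x = (-83*(-80) - 29)/(-13760) + (29536 + (3 - 1/9)**2 - 350*(3 - 1/9))/(-18242) = (6640 - 29)*(-1/13760) + (29536 + (3 - 1*1/9)**2 - 350*(3 - 1*1/9))*(-1/18242) = 6611*(-1/13760) + (29536 + (3 - 1/9)**2 - 350*(3 - 1/9))*(-1/18242) = -6611/13760 + (29536 + (26/9)**2 - 350*26/9)*(-1/18242) = -6611/13760 + (29536 + 676/81 - 9100/9)*(-1/18242) = -6611/13760 + (2311192/81)*(-1/18242) = -6611/13760 - 1155596/738801 = -20785214371/10165901760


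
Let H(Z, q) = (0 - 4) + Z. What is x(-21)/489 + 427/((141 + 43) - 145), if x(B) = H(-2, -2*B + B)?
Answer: 69523/6357 ≈ 10.936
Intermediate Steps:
H(Z, q) = -4 + Z
x(B) = -6 (x(B) = -4 - 2 = -6)
x(-21)/489 + 427/((141 + 43) - 145) = -6/489 + 427/((141 + 43) - 145) = -6*1/489 + 427/(184 - 145) = -2/163 + 427/39 = 69523/6357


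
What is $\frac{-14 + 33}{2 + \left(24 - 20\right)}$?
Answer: $\frac{19}{6} \approx 3.1667$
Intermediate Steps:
$\frac{-14 + 33}{2 + \left(24 - 20\right)} = \frac{1}{2 + \left(24 - 20\right)} 19 = \frac{1}{2 + 4} \cdot 19 = \frac{1}{6} \cdot 19 = \frac{19}{6}$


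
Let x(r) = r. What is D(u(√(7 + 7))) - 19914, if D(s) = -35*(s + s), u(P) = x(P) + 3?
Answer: -20124 - 70*√14 ≈ -20386.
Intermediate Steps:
u(P) = 3 + P (u(P) = P + 3 = 3 + P)
D(s) = -70*s
D(u(√(7 + 7))) - 19914 = -70*(3 + √(7 + 7)) - 19914 = -70*(3 + √14) - 19914 = (-210 - 70*√14) - 19914 = -20124 - 70*√14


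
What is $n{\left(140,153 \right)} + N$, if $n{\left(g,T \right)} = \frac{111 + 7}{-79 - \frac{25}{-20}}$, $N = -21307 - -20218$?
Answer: $- \frac{339151}{311} \approx -1090.5$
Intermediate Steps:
$N = -1089$ ($N = -21307 + 20218 = -1089$)
$n{\left(g,T \right)} = - \frac{472}{311}$ ($n{\left(g,T \right)} = \frac{118}{-79 - - \frac{5}{4}} = \frac{118}{-79 + \frac{5}{4}} = \frac{118}{- \frac{311}{4}} = 118 \left(- \frac{4}{311}\right) = - \frac{472}{311}$)
$n{\left(140,153 \right)} + N = - \frac{472}{311} - 1089 = - \frac{339151}{311}$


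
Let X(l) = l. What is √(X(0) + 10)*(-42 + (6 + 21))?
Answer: -15*√10 ≈ -47.434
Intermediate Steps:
√(X(0) + 10)*(-42 + (6 + 21)) = √(0 + 10)*(-42 + (6 + 21)) = √10*(-42 + 27) = √10*(-15) = -15*√10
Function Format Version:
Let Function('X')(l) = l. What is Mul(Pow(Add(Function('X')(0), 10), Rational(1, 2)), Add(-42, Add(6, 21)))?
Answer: Mul(-15, Pow(10, Rational(1, 2))) ≈ -47.434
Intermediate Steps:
Mul(Pow(Add(Function('X')(0), 10), Rational(1, 2)), Add(-42, Add(6, 21))) = Mul(Pow(Add(0, 10), Rational(1, 2)), Add(-42, Add(6, 21))) = Mul(Pow(10, Rational(1, 2)), Add(-42, 27)) = Mul(Pow(10, Rational(1, 2)), -15) = Mul(-15, Pow(10, Rational(1, 2)))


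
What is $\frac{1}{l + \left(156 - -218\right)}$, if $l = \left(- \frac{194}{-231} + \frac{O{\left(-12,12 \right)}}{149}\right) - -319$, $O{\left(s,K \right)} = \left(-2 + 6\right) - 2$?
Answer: $\frac{34419}{23881735} \approx 0.0014412$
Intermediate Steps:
$O{\left(s,K \right)} = 2$ ($O{\left(s,K \right)} = 4 - 2 = 2$)
$l = \frac{11009029}{34419}$ ($l = \left(- \frac{194}{-231} + \frac{2}{149}\right) - -319 = \left(\left(-194\right) \left(- \frac{1}{231}\right) + 2 \cdot \frac{1}{149}\right) + 319 = \left(\frac{194}{231} + \frac{2}{149}\right) + 319 = \frac{29368}{34419} + 319 = \frac{11009029}{34419} \approx 319.85$)
$\frac{1}{l + \left(156 - -218\right)} = \frac{1}{\frac{11009029}{34419} + \left(156 - -218\right)} = \frac{1}{\frac{11009029}{34419} + \left(156 + 218\right)} = \frac{1}{\frac{11009029}{34419} + 374} = \frac{1}{\frac{23881735}{34419}} = \frac{34419}{23881735}$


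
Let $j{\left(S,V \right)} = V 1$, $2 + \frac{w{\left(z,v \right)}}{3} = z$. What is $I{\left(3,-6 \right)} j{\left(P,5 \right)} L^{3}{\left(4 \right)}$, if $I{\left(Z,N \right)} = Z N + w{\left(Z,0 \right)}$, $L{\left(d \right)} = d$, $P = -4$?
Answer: $-4800$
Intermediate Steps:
$w{\left(z,v \right)} = -6 + 3 z$
$j{\left(S,V \right)} = V$
$I{\left(Z,N \right)} = -6 + 3 Z + N Z$ ($I{\left(Z,N \right)} = Z N + \left(-6 + 3 Z\right) = N Z + \left(-6 + 3 Z\right) = -6 + 3 Z + N Z$)
$I{\left(3,-6 \right)} j{\left(P,5 \right)} L^{3}{\left(4 \right)} = \left(-6 + 3 \cdot 3 - 18\right) 5 \cdot 4^{3} = \left(-6 + 9 - 18\right) 5 \cdot 64 = \left(-15\right) 5 \cdot 64 = \left(-75\right) 64 = -4800$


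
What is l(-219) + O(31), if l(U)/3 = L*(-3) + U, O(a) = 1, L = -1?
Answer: -647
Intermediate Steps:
l(U) = 9 + 3*U (l(U) = 3*(-1*(-3) + U) = 3*(3 + U) = 9 + 3*U)
l(-219) + O(31) = (9 + 3*(-219)) + 1 = (9 - 657) + 1 = -648 + 1 = -647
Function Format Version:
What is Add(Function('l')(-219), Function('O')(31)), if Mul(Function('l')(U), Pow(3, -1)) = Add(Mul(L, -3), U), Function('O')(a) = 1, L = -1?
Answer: -647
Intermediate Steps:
Function('l')(U) = Add(9, Mul(3, U)) (Function('l')(U) = Mul(3, Add(Mul(-1, -3), U)) = Mul(3, Add(3, U)) = Add(9, Mul(3, U)))
Add(Function('l')(-219), Function('O')(31)) = Add(Add(9, Mul(3, -219)), 1) = Add(Add(9, -657), 1) = Add(-648, 1) = -647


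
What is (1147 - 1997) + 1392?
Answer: 542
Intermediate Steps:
(1147 - 1997) + 1392 = -850 + 1392 = 542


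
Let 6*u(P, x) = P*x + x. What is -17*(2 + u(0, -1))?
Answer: -187/6 ≈ -31.167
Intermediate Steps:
u(P, x) = x/6 + P*x/6 (u(P, x) = (P*x + x)/6 = (x + P*x)/6 = x/6 + P*x/6)
-17*(2 + u(0, -1)) = -17*(2 + (1/6)*(-1)*(1 + 0)) = -17*(2 + (1/6)*(-1)*1) = -17*(2 - 1/6) = -17*11/6 = -187/6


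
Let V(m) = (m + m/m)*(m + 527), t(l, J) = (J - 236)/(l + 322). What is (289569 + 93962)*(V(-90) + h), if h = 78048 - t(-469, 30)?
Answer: 2207442969449/147 ≈ 1.5017e+10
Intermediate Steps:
t(l, J) = (-236 + J)/(322 + l)
V(m) = (1 + m)*(527 + m) (V(m) = (m + 1)*(527 + m) = (1 + m)*(527 + m))
h = 11472850/147 (h = 78048 - (-236 + 30)/(322 - 469) = 78048 - (-206)/(-147) = 78048 - (-1)*(-206)/147 = 78048 - 1*206/147 = 78048 - 206/147 = 11472850/147 ≈ 78047.)
(289569 + 93962)*(V(-90) + h) = (289569 + 93962)*((527 + (-90)**2 + 528*(-90)) + 11472850/147) = 383531*((527 + 8100 - 47520) + 11472850/147) = 383531*(-38893 + 11472850/147) = 383531*(5755579/147) = 2207442969449/147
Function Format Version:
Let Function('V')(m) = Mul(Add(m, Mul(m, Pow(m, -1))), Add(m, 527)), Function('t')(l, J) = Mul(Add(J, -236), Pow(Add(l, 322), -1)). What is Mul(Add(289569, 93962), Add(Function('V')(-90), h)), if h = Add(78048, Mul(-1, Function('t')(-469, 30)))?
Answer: Rational(2207442969449, 147) ≈ 1.5017e+10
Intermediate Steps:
Function('t')(l, J) = Mul(Pow(Add(322, l), -1), Add(-236, J)) (Function('t')(l, J) = Mul(Add(-236, J), Pow(Add(322, l), -1)) = Mul(Pow(Add(322, l), -1), Add(-236, J)))
Function('V')(m) = Mul(Add(1, m), Add(527, m)) (Function('V')(m) = Mul(Add(m, 1), Add(527, m)) = Mul(Add(1, m), Add(527, m)))
h = Rational(11472850, 147) (h = Add(78048, Mul(-1, Mul(Pow(Add(322, -469), -1), Add(-236, 30)))) = Add(78048, Mul(-1, Mul(Pow(-147, -1), -206))) = Add(78048, Mul(-1, Mul(Rational(-1, 147), -206))) = Add(78048, Mul(-1, Rational(206, 147))) = Add(78048, Rational(-206, 147)) = Rational(11472850, 147) ≈ 78047.)
Mul(Add(289569, 93962), Add(Function('V')(-90), h)) = Mul(Add(289569, 93962), Add(Add(527, Pow(-90, 2), Mul(528, -90)), Rational(11472850, 147))) = Mul(383531, Add(Add(527, 8100, -47520), Rational(11472850, 147))) = Mul(383531, Add(-38893, Rational(11472850, 147))) = Mul(383531, Rational(5755579, 147)) = Rational(2207442969449, 147)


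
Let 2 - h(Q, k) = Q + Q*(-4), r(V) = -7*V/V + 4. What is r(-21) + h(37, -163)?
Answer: 110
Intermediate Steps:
r(V) = -3 (r(V) = -7*1 + 4 = -7 + 4 = -3)
h(Q, k) = 2 + 3*Q (h(Q, k) = 2 - (Q + Q*(-4)) = 2 - (Q - 4*Q) = 2 - (-3)*Q = 2 + 3*Q)
r(-21) + h(37, -163) = -3 + (2 + 3*37) = -3 + (2 + 111) = -3 + 113 = 110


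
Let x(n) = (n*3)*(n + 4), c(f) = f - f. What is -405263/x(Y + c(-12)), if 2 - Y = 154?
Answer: -405263/67488 ≈ -6.0050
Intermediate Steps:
Y = -152 (Y = 2 - 1*154 = 2 - 154 = -152)
c(f) = 0
x(n) = 3*n*(4 + n) (x(n) = (3*n)*(4 + n) = 3*n*(4 + n))
-405263/x(Y + c(-12)) = -405263*1/(3*(-152 + 0)*(4 + (-152 + 0))) = -405263*(-1/(456*(4 - 152))) = -405263/(3*(-152)*(-148)) = -405263/67488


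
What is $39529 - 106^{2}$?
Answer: $28293$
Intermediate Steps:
$39529 - 106^{2} = 39529 - 11236 = 28293$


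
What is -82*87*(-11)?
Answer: 78474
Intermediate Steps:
-82*87*(-11) = -7134*(-11) = 78474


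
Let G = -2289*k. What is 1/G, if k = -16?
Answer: 1/36624 ≈ 2.7304e-5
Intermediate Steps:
G = 36624 (G = -2289*(-16) = 36624)
1/G = 1/36624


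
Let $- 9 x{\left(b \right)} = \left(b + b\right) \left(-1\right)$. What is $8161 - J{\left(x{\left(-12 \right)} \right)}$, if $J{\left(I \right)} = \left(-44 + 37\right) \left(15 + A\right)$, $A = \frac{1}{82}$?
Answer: $\frac{677819}{82} \approx 8266.1$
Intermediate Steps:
$x{\left(b \right)} = \frac{2 b}{9}$ ($x{\left(b \right)} = - \frac{\left(b + b\right) \left(-1\right)}{9} = - \frac{2 b \left(-1\right)}{9} = - \frac{\left(-2\right) b}{9} = \frac{2 b}{9}$)
$A = \frac{1}{82} \approx 0.012195$
$J{\left(I \right)} = - \frac{8617}{82}$ ($J{\left(I \right)} = \left(-44 + 37\right) \left(15 + \frac{1}{82}\right) = \left(-7\right) \frac{1231}{82} = - \frac{8617}{82}$)
$8161 - J{\left(x{\left(-12 \right)} \right)} = 8161 - - \frac{8617}{82} = 8161 + \frac{8617}{82} = \frac{677819}{82}$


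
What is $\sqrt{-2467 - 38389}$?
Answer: $2 i \sqrt{10214} \approx 202.13 i$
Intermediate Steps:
$\sqrt{-2467 - 38389} = \sqrt{-40856} = 2 i \sqrt{10214}$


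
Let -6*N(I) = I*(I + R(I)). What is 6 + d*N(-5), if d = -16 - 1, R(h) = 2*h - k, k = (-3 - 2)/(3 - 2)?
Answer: 443/3 ≈ 147.67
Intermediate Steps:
k = -5 (k = -5/1 = -5*1 = -5)
R(h) = 5 + 2*h (R(h) = 2*h - 1*(-5) = 2*h + 5 = 5 + 2*h)
N(I) = -I*(5 + 3*I)/6 (N(I) = -I*(I + (5 + 2*I))/6 = -I*(5 + 3*I)/6)
d = -17
6 + d*N(-5) = 6 - (-17)*(-5)*(5 + 3*(-5))/6 = 6 - (-17)*(-5)*(5 - 15)/6 = 6 - (-17)*(-5)*(-10)/6 = 6 - 17*(-25/3) = 6 + 425/3 = 443/3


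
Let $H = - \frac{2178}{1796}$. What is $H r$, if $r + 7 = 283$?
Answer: $- \frac{150282}{449} \approx -334.7$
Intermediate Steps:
$r = 276$ ($r = -7 + 283 = 276$)
$H = - \frac{1089}{898}$ ($H = \left(-2178\right) \frac{1}{1796} = - \frac{1089}{898} \approx -1.2127$)
$H r = \left(- \frac{1089}{898}\right) 276 = - \frac{150282}{449}$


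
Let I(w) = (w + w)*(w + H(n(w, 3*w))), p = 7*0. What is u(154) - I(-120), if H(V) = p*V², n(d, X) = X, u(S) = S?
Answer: -28646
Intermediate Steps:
p = 0
H(V) = 0 (H(V) = 0*V² = 0)
I(w) = 2*w² (I(w) = (w + w)*(w + 0) = (2*w)*w = 2*w²)
u(154) - I(-120) = 154 - 2*(-120)² = 154 - 2*14400 = 154 - 1*28800 = 154 - 28800 = -28646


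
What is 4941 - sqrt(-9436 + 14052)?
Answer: 4941 - 2*sqrt(1154) ≈ 4873.1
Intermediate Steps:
4941 - sqrt(-9436 + 14052) = 4941 - sqrt(4616) = 4941 - 2*sqrt(1154)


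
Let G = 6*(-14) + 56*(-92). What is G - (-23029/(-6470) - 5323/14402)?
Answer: -122048156422/23295235 ≈ -5239.2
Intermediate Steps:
G = -5236 (G = -84 - 5152 = -5236)
G - (-23029/(-6470) - 5323/14402) = -5236 - (-23029/(-6470) - 5323/14402) = -5236 - (-23029*(-1/6470) - 5323*1/14402) = -5236 - (23029/6470 - 5323/14402) = -5236 - 1*74305962/23295235 = -5236 - 74305962/23295235 = -122048156422/23295235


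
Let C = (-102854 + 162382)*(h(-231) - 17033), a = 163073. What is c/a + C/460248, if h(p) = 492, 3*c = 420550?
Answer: -6687739257021/3127250921 ≈ -2138.5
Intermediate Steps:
c = 420550/3 (c = (1/3)*420550 = 420550/3 ≈ 1.4018e+5)
C = -984652648 (C = (-102854 + 162382)*(492 - 17033) = 59528*(-16541) = -984652648)
c/a + C/460248 = (420550/3)/163073 - 984652648/460248 = (420550/3)*(1/163073) - 984652648*1/460248 = 420550/489219 - 123081581/57531 = -6687739257021/3127250921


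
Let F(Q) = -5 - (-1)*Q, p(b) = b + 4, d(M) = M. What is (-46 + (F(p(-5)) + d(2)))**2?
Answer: 2500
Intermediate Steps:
p(b) = 4 + b
F(Q) = -5 + Q
(-46 + (F(p(-5)) + d(2)))**2 = (-46 + ((-5 + (4 - 5)) + 2))**2 = (-46 + ((-5 - 1) + 2))**2 = (-46 + (-6 + 2))**2 = (-46 - 4)**2 = (-50)**2 = 2500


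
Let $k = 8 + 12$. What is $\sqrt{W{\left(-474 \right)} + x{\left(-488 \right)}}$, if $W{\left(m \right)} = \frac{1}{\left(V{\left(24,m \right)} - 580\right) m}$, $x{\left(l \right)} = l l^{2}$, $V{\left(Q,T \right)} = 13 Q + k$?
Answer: $\frac{i \sqrt{100368984090444621}}{29388} \approx 10780.0 i$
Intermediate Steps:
$k = 20$
$V{\left(Q,T \right)} = 20 + 13 Q$ ($V{\left(Q,T \right)} = 13 Q + 20 = 20 + 13 Q$)
$x{\left(l \right)} = l^{3}$
$W{\left(m \right)} = - \frac{1}{248 m}$ ($W{\left(m \right)} = \frac{1}{\left(\left(20 + 13 \cdot 24\right) - 580\right) m} = \frac{1}{\left(\left(20 + 312\right) - 580\right) m} = \frac{1}{\left(332 - 580\right) m} = \frac{1}{\left(-248\right) m} = - \frac{1}{248 m}$)
$\sqrt{W{\left(-474 \right)} + x{\left(-488 \right)}} = \sqrt{- \frac{1}{248 \left(-474\right)} + \left(-488\right)^{3}} = \sqrt{\left(- \frac{1}{248}\right) \left(- \frac{1}{474}\right) - 116214272} = \sqrt{\frac{1}{117552} - 116214272} = \sqrt{- \frac{13661220102143}{117552}} = \frac{i \sqrt{100368984090444621}}{29388}$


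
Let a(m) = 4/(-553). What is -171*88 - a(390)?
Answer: -8321540/553 ≈ -15048.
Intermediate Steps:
a(m) = -4/553 (a(m) = 4*(-1/553) = -4/553)
-171*88 - a(390) = -171*88 - 1*(-4/553) = -15048 + 4/553 = -8321540/553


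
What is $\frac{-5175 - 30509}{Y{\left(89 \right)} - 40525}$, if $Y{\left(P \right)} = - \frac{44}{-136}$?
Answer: $\frac{1213256}{1377839} \approx 0.88055$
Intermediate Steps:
$Y{\left(P \right)} = \frac{11}{34}$ ($Y{\left(P \right)} = \left(-44\right) \left(- \frac{1}{136}\right) = \frac{11}{34}$)
$\frac{-5175 - 30509}{Y{\left(89 \right)} - 40525} = \frac{-5175 - 30509}{\frac{11}{34} - 40525} = - \frac{35684}{- \frac{1377839}{34}} = \left(-35684\right) \left(- \frac{34}{1377839}\right) = \frac{1213256}{1377839}$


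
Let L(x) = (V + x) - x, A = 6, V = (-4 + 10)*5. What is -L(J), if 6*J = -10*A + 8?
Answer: -30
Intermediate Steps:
V = 30 (V = 6*5 = 30)
J = -26/3 (J = (-10*6 + 8)/6 = (-60 + 8)/6 = (⅙)*(-52) = -26/3 ≈ -8.6667)
L(x) = 30 (L(x) = (30 + x) - x = 30)
-L(J) = -1*30 = -30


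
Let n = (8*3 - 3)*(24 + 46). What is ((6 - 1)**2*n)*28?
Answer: 1029000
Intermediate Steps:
n = 1470 (n = (24 - 3)*70 = 21*70 = 1470)
((6 - 1)**2*n)*28 = ((6 - 1)**2*1470)*28 = (5**2*1470)*28 = (25*1470)*28 = 36750*28 = 1029000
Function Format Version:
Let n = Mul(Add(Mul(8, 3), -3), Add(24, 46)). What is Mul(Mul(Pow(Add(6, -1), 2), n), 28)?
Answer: 1029000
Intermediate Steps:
n = 1470 (n = Mul(Add(24, -3), 70) = Mul(21, 70) = 1470)
Mul(Mul(Pow(Add(6, -1), 2), n), 28) = Mul(Mul(Pow(Add(6, -1), 2), 1470), 28) = Mul(Mul(Pow(5, 2), 1470), 28) = Mul(Mul(25, 1470), 28) = Mul(36750, 28) = 1029000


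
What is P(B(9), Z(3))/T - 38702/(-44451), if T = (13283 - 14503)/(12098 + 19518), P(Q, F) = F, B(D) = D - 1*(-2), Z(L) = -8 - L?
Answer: 3876551854/13557555 ≈ 285.93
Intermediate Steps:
B(D) = 2 + D (B(D) = D + 2 = 2 + D)
T = -305/7904 (T = -1220/31616 = -1220*1/31616 = -305/7904 ≈ -0.038588)
P(B(9), Z(3))/T - 38702/(-44451) = (-8 - 1*3)/(-305/7904) - 38702/(-44451) = (-8 - 3)*(-7904/305) - 38702*(-1/44451) = -11*(-7904/305) + 38702/44451 = 86944/305 + 38702/44451 = 3876551854/13557555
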